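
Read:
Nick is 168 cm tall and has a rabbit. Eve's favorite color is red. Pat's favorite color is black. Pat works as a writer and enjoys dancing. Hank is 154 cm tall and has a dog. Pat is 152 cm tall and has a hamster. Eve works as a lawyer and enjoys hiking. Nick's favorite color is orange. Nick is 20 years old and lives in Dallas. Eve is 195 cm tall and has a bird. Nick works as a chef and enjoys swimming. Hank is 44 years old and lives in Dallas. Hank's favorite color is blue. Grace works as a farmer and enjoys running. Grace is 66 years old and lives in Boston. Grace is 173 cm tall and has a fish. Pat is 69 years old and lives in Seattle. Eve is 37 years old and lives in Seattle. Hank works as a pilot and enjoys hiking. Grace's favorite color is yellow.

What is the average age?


Sum=236, n=5, avg=47.2

47.2


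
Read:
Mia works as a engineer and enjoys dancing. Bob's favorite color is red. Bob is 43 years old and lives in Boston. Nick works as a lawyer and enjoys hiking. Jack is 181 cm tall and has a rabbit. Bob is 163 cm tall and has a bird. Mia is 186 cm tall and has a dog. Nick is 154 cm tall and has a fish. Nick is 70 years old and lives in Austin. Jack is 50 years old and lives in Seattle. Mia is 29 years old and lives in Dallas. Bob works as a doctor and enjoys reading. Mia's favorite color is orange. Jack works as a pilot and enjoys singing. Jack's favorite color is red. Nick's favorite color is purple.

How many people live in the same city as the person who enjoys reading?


Person with hobby reading is Bob, city Boston. Count = 1

1


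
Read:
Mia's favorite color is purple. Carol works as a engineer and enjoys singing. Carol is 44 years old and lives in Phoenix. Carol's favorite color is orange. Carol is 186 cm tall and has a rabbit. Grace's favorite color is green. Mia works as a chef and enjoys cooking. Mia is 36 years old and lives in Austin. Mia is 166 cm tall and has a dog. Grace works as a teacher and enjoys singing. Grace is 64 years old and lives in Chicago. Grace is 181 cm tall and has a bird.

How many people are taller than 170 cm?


Taller than 170: 2

2


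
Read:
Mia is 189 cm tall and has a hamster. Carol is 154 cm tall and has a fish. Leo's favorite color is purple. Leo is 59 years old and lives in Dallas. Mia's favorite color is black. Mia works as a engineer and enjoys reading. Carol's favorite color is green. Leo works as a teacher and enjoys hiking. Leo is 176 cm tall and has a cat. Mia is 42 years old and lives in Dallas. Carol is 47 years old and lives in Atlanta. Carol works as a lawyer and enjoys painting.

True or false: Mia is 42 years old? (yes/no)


Mia is actually 42. yes

yes


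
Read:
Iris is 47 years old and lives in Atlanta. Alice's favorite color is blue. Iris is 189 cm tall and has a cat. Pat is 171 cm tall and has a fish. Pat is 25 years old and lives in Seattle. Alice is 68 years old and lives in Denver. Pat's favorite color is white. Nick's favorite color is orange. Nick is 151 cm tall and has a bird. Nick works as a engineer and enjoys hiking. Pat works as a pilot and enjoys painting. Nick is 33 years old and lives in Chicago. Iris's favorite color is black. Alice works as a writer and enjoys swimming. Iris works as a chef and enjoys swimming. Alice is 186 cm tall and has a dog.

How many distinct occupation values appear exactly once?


Unique occupation values: 4

4


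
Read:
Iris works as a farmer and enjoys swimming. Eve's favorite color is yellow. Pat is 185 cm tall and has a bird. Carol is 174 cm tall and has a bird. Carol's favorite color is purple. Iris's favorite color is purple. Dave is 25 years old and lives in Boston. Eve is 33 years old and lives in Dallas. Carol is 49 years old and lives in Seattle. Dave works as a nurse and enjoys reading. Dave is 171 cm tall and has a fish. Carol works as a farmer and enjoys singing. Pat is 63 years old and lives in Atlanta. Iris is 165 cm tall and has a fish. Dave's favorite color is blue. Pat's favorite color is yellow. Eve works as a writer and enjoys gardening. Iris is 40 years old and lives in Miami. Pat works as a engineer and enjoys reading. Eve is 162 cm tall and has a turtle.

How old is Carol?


Carol is 49 years old

49


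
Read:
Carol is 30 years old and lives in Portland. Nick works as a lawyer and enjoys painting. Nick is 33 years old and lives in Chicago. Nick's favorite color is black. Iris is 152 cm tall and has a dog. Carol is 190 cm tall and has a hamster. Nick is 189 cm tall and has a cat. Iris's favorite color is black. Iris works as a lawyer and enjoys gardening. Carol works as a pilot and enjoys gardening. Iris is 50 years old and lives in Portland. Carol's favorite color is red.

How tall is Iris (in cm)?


Iris is 152 cm tall

152


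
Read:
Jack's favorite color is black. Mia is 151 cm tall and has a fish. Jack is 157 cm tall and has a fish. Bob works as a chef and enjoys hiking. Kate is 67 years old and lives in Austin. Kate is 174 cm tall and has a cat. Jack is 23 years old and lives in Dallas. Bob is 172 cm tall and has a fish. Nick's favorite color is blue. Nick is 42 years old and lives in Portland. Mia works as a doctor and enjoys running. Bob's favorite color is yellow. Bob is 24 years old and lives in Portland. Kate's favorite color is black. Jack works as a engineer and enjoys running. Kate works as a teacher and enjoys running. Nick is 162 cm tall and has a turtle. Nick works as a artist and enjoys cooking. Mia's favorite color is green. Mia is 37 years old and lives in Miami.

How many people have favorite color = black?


Count: 2

2


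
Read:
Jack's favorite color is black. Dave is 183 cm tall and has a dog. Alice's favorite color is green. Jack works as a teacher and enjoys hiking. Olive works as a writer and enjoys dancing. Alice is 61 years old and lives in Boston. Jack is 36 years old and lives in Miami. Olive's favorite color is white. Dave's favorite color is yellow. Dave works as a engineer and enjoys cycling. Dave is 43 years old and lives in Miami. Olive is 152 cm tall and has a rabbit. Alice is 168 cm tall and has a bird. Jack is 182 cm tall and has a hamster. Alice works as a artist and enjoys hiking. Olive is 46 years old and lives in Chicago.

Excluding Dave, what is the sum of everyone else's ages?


Sum (excluding Dave): 143

143


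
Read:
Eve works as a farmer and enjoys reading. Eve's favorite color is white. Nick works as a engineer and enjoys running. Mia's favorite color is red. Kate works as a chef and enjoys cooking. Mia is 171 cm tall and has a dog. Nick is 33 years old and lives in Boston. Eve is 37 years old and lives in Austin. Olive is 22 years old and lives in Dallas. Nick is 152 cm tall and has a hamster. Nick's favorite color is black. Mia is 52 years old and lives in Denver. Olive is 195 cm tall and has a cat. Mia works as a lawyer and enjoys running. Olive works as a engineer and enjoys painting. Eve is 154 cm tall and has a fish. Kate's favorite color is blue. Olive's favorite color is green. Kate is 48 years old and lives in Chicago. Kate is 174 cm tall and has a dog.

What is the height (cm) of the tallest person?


Tallest: Olive at 195 cm

195


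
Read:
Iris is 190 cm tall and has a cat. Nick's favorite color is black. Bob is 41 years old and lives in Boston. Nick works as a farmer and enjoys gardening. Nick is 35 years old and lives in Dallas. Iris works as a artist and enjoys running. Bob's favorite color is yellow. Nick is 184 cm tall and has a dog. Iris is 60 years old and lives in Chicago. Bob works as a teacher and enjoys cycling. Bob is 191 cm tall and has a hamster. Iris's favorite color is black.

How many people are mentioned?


People: Nick, Iris, Bob. Count = 3

3


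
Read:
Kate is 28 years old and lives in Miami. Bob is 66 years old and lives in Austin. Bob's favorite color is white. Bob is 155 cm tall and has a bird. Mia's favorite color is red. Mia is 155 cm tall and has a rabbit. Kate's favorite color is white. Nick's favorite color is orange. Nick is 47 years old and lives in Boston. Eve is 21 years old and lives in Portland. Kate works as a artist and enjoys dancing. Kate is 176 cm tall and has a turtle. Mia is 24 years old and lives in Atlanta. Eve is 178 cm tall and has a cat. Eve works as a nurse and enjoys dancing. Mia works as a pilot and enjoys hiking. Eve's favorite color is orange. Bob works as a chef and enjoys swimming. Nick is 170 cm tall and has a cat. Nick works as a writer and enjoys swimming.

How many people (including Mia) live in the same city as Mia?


Mia lives in Atlanta. Count = 1

1


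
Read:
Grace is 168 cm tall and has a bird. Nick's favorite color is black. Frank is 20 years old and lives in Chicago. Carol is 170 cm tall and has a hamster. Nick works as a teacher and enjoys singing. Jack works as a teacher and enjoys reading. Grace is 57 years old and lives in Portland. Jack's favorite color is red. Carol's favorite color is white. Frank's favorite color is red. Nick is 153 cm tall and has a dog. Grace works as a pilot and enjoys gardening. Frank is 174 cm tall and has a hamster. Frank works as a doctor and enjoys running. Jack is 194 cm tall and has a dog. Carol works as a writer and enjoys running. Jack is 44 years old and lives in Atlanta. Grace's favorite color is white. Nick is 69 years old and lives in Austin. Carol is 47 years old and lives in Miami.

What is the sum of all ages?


57+47+44+69+20 = 237

237


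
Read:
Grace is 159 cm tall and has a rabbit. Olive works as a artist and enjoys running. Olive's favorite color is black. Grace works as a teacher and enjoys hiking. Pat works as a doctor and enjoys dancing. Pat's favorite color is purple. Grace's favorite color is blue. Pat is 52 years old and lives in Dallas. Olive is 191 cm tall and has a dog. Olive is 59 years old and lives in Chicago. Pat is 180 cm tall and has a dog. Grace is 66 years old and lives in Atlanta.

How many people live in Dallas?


Count in Dallas: 1

1


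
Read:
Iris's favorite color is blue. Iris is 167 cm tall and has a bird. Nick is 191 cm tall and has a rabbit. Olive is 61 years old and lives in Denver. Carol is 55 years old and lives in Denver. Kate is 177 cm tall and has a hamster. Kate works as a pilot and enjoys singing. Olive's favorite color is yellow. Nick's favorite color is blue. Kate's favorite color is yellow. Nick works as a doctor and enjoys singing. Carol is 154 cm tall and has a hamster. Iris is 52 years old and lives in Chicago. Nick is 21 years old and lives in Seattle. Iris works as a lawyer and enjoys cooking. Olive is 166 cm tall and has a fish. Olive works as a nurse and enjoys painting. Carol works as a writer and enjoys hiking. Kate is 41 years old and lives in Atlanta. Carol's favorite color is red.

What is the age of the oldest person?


Oldest: Olive at 61

61


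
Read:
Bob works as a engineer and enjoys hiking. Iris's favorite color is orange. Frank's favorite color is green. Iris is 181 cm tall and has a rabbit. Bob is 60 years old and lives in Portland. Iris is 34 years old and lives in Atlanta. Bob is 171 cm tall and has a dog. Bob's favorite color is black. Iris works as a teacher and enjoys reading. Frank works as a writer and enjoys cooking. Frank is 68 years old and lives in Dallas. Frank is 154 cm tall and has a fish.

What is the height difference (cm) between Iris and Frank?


|181 - 154| = 27

27


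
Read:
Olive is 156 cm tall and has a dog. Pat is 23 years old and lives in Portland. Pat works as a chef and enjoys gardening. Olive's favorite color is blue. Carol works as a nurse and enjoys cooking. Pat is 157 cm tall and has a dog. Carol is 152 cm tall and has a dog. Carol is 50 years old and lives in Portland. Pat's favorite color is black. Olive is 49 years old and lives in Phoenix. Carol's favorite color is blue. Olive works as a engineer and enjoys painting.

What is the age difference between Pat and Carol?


|23 - 50| = 27

27


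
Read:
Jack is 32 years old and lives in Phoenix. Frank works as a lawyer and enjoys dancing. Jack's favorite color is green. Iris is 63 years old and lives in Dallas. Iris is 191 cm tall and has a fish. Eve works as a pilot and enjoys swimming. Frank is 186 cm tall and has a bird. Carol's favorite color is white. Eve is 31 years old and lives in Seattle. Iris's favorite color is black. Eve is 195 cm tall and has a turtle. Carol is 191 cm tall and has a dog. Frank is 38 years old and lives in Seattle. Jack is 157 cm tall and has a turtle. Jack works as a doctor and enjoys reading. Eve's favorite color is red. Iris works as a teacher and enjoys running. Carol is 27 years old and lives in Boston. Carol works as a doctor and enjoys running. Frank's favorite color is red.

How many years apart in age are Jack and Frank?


32 vs 38, diff = 6

6


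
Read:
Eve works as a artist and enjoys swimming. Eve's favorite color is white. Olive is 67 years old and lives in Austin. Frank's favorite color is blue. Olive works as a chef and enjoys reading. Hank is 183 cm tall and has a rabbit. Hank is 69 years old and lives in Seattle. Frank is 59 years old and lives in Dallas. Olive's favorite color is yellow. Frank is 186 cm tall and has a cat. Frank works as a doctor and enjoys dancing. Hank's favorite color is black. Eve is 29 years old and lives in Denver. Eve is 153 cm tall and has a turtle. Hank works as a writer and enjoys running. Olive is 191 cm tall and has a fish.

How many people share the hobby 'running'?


Count: 1

1


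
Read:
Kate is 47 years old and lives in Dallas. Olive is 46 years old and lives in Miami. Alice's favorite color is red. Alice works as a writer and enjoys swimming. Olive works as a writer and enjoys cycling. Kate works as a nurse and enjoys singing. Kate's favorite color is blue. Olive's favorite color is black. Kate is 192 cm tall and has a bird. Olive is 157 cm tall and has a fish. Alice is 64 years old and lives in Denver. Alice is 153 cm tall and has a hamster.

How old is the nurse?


The nurse is Kate, age 47

47


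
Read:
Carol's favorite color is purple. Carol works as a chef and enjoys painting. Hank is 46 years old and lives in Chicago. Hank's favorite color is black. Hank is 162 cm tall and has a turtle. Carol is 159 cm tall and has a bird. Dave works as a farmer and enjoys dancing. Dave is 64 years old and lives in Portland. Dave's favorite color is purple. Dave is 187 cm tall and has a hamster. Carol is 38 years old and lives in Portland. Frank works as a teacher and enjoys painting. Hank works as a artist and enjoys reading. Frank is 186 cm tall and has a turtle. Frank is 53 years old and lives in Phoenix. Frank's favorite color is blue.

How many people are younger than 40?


Filter: 1

1


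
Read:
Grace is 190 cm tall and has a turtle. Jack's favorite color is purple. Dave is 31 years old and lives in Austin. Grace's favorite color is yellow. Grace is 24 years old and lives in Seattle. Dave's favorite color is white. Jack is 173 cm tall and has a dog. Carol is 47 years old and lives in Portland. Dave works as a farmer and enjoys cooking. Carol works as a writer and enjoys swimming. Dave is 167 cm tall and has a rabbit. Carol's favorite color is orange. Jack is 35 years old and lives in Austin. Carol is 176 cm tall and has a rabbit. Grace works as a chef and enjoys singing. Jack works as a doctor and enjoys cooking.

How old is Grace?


Grace is 24 years old

24


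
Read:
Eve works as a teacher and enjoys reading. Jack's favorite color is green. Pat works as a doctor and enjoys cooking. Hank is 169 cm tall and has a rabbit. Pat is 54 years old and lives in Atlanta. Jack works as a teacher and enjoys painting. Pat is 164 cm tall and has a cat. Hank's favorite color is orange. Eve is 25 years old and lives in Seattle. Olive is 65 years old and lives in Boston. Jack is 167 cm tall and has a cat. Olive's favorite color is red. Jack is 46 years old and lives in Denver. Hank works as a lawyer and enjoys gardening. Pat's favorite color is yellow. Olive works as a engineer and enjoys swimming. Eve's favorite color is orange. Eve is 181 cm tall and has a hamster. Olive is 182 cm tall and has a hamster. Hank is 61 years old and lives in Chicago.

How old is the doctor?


The doctor is Pat, age 54

54


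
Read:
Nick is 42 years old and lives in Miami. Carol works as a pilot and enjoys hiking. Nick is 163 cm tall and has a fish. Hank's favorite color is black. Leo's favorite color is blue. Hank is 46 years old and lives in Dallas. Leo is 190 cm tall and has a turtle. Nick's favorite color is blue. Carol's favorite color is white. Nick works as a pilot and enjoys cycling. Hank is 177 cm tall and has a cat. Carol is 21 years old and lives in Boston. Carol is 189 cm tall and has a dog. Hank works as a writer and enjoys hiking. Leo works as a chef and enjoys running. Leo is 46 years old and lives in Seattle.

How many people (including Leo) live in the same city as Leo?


Leo lives in Seattle. Count = 1

1


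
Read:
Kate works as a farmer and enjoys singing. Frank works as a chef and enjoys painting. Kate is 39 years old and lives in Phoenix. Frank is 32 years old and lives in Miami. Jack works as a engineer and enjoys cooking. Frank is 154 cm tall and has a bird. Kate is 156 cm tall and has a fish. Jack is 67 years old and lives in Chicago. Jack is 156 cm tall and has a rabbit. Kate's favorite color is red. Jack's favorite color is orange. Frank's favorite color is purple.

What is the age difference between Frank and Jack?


|32 - 67| = 35

35


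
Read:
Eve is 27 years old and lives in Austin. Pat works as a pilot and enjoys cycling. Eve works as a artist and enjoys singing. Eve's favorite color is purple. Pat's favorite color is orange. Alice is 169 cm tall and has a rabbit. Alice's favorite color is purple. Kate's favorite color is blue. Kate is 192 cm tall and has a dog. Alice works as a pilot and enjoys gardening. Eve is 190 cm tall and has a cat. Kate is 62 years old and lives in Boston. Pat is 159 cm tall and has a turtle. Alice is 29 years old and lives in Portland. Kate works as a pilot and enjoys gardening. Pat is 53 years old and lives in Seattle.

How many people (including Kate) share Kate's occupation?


Kate is a pilot. Count = 3

3


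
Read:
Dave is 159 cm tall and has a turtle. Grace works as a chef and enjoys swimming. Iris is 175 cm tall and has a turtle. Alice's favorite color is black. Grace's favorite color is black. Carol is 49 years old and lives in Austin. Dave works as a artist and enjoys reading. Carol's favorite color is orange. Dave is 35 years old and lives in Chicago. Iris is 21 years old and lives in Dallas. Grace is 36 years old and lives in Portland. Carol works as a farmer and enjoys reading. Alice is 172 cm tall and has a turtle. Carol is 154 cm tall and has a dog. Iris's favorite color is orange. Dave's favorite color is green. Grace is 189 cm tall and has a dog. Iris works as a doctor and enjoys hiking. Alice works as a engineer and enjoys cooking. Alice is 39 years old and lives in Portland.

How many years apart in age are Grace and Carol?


36 vs 49, diff = 13

13


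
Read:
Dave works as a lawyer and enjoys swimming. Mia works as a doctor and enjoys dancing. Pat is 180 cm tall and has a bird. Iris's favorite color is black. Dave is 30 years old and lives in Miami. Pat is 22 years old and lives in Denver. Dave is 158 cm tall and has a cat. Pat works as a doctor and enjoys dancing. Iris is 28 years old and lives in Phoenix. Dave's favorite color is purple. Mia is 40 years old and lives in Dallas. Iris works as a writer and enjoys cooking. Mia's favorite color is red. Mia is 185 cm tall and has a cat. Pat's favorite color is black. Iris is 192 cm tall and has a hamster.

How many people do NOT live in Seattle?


Not in Seattle: 4

4


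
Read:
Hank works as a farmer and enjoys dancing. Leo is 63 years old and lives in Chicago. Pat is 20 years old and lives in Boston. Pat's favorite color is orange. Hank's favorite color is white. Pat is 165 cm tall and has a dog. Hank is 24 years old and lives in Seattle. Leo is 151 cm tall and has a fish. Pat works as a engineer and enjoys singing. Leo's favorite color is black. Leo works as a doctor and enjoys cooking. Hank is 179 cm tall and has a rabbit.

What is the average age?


Sum=107, n=3, avg=35.67

35.67


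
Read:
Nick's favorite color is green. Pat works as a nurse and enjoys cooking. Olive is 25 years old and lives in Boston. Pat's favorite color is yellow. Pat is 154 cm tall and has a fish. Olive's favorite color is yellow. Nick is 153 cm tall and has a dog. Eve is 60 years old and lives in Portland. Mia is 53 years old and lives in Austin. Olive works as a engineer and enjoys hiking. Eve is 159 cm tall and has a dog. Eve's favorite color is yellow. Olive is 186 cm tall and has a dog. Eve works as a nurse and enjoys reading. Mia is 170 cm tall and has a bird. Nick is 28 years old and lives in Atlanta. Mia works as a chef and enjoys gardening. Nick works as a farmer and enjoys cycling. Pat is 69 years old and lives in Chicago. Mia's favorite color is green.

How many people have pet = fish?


Count: 1

1


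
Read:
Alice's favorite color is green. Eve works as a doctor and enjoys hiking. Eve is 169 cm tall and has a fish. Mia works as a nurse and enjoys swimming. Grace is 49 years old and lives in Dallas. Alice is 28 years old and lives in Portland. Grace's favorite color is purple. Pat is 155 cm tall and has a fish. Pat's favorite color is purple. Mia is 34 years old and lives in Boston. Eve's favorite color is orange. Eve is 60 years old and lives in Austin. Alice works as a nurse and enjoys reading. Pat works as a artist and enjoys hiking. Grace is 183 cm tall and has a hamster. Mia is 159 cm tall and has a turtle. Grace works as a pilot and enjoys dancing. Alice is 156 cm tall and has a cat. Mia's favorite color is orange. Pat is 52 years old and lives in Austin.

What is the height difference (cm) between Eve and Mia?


|169 - 159| = 10

10


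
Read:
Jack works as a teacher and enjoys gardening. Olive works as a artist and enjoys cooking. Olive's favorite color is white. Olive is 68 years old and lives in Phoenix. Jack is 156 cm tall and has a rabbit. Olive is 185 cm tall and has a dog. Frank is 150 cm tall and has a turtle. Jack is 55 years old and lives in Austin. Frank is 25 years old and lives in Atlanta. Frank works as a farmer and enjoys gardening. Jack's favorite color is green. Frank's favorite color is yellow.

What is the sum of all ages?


68+55+25 = 148

148


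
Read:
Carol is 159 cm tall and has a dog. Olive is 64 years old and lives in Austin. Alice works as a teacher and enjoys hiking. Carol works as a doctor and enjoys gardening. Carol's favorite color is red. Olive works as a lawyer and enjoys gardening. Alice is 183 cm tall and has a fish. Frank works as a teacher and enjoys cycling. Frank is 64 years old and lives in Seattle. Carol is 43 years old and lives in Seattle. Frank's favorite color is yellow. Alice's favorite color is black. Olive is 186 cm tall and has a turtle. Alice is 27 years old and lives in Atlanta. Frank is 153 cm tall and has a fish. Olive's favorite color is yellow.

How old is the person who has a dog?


Person with dog is Carol, age 43

43


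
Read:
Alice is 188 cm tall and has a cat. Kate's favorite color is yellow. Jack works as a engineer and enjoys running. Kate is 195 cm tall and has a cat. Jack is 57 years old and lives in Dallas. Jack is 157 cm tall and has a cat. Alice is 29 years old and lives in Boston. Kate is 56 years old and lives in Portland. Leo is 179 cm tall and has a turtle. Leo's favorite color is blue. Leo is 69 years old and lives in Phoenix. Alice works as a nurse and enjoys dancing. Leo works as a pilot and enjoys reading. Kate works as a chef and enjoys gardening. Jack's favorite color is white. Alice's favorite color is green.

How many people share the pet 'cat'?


Count: 3

3


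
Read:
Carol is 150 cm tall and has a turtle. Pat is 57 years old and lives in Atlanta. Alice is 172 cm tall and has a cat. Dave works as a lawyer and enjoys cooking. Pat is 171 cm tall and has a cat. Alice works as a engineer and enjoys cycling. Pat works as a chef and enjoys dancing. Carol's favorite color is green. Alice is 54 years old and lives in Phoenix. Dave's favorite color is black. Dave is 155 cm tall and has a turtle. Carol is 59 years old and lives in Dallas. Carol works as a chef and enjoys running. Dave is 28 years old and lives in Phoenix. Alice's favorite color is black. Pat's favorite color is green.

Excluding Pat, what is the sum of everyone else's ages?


Sum (excluding Pat): 141

141


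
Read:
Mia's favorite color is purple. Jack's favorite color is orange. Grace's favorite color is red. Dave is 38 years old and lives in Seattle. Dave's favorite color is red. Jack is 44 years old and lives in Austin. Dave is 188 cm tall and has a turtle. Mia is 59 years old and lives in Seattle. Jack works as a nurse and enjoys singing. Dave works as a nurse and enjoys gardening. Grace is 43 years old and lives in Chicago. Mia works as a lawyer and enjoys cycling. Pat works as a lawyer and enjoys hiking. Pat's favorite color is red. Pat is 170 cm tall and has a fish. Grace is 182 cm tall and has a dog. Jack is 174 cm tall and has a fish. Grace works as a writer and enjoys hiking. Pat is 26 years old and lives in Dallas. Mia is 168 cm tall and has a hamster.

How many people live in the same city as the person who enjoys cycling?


Person with hobby cycling is Mia, city Seattle. Count = 2

2


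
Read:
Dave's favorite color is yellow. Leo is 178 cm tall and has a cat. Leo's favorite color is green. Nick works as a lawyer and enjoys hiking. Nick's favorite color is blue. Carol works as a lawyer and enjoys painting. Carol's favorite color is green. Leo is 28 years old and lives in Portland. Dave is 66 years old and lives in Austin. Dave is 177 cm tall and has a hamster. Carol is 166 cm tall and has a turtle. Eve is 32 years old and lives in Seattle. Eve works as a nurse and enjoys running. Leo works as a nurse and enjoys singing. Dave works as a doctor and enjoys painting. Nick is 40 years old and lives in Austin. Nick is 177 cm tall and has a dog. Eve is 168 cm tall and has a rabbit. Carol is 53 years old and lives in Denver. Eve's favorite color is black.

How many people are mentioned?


People: Nick, Leo, Dave, Carol, Eve. Count = 5

5


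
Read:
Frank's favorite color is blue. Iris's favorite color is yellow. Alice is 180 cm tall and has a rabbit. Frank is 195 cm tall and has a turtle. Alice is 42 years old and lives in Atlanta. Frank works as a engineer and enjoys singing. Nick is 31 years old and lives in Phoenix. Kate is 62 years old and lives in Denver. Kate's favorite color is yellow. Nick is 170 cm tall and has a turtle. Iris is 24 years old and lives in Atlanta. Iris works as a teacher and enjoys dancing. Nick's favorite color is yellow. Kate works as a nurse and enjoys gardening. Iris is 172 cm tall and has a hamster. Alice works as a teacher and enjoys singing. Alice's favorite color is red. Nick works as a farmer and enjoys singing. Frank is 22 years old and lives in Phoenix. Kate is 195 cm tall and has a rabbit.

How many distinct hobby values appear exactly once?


Unique hobby values: 2

2


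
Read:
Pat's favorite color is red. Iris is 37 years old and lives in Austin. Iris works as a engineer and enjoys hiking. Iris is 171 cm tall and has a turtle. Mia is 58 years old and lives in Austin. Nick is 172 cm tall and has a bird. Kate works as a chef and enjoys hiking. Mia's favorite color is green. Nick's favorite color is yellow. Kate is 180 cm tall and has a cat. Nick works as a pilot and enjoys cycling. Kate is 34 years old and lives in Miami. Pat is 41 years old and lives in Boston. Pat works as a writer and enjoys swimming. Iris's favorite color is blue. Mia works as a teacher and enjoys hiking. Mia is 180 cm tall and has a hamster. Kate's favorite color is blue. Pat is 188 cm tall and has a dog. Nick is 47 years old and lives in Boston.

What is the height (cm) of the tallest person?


Tallest: Pat at 188 cm

188


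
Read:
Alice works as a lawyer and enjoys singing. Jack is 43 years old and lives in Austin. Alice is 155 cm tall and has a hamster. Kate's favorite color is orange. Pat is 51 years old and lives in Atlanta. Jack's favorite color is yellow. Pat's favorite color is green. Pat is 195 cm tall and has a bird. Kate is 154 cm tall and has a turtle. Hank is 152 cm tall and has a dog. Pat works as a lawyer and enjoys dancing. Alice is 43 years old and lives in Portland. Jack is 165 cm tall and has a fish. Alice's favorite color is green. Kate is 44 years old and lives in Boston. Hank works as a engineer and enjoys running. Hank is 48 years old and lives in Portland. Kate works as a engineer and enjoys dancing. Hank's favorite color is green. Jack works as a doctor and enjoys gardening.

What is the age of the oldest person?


Oldest: Pat at 51

51


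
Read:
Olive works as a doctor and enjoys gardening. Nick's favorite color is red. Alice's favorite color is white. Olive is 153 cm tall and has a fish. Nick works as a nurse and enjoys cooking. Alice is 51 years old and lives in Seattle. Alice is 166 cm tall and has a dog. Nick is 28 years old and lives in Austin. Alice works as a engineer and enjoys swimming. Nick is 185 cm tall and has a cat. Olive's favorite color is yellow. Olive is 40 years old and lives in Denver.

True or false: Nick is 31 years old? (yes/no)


Nick is actually 28. no

no


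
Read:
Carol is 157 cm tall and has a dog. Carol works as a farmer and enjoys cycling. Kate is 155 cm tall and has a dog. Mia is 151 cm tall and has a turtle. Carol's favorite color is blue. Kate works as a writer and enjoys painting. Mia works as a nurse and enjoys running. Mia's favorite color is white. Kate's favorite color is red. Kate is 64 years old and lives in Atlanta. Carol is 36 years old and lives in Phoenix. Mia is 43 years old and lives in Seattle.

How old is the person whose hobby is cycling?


Person with hobby=cycling is Carol, age 36

36


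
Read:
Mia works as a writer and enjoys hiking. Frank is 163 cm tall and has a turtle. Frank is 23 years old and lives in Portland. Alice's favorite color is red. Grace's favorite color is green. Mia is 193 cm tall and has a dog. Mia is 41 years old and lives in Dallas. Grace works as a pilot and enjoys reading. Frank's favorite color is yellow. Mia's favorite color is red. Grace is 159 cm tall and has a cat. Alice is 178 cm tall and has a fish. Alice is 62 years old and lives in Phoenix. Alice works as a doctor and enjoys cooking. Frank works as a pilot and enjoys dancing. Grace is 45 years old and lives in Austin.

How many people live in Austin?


Count in Austin: 1

1


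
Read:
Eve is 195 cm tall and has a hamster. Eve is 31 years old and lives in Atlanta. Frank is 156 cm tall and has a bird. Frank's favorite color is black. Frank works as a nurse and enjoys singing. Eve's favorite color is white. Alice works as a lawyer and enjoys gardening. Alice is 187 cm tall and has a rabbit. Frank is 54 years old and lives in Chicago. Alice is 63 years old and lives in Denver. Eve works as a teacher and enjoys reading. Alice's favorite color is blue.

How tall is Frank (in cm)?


Frank is 156 cm tall

156


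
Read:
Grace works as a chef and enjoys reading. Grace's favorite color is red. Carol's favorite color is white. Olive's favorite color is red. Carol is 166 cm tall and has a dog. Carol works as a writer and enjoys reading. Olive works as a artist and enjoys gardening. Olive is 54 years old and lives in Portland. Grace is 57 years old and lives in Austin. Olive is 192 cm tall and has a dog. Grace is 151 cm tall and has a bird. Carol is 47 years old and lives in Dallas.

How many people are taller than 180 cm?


Taller than 180: 1

1


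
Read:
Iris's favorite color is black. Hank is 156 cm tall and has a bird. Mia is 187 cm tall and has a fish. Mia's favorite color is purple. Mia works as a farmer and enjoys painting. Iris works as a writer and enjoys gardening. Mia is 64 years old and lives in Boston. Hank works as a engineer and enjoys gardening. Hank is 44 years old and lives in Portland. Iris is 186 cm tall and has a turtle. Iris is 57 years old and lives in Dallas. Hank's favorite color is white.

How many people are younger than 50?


Filter: 1

1


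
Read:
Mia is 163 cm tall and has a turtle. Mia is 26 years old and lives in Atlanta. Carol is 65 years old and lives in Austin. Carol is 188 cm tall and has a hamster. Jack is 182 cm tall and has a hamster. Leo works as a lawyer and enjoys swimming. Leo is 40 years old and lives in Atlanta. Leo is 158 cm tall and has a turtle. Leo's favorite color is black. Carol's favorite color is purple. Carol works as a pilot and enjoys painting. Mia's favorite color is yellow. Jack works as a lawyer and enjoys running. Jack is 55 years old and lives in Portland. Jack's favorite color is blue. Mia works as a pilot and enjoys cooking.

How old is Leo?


Leo is 40 years old

40


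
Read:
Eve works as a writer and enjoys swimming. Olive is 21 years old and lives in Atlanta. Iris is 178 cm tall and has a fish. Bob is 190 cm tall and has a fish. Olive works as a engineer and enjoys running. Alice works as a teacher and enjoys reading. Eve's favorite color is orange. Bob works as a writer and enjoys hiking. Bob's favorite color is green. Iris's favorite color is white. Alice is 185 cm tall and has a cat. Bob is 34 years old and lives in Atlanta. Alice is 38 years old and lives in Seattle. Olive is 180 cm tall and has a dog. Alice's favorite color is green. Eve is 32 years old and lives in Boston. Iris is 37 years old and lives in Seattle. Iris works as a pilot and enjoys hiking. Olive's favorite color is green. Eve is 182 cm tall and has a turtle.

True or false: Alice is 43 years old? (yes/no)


Alice is actually 38. no

no


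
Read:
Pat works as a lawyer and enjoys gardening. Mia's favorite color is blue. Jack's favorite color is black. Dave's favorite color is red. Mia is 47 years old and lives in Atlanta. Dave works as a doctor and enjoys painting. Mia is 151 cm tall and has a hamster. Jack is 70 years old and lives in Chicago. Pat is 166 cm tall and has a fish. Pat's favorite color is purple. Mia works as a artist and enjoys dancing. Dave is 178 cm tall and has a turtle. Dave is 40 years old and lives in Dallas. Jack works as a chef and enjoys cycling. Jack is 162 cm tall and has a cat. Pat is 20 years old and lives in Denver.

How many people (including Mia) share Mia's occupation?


Mia is a artist. Count = 1

1


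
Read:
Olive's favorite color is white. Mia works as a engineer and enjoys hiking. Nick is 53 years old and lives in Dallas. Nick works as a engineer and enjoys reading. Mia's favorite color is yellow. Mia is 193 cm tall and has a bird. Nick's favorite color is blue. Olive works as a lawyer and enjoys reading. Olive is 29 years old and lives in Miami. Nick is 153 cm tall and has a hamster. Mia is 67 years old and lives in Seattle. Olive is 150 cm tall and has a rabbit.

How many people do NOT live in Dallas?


Not in Dallas: 2

2


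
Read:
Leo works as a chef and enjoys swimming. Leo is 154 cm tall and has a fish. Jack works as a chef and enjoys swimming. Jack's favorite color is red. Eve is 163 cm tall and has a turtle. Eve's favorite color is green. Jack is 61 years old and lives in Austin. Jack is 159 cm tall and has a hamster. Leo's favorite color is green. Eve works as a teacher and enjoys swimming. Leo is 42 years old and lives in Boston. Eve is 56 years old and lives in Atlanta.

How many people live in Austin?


Count in Austin: 1

1


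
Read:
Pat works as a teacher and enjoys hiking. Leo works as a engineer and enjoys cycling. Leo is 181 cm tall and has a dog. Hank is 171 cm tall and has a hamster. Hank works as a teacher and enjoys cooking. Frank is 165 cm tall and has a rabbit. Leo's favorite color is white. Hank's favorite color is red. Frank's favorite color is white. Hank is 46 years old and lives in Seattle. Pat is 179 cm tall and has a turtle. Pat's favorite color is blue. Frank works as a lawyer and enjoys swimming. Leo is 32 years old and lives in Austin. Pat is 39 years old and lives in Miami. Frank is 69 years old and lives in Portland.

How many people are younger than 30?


Filter: 0

0


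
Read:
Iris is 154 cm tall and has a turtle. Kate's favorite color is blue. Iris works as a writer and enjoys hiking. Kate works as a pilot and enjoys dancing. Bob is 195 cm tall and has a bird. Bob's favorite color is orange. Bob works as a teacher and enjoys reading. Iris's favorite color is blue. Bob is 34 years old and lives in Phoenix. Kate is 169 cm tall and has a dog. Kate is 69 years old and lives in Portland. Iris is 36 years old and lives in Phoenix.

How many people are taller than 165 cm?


Taller than 165: 2

2


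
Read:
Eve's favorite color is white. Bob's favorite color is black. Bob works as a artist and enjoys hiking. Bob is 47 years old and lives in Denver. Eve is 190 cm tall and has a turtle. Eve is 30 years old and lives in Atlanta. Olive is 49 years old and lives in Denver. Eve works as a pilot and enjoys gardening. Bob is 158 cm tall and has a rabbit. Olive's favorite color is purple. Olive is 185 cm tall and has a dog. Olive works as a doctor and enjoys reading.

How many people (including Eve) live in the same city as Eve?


Eve lives in Atlanta. Count = 1

1


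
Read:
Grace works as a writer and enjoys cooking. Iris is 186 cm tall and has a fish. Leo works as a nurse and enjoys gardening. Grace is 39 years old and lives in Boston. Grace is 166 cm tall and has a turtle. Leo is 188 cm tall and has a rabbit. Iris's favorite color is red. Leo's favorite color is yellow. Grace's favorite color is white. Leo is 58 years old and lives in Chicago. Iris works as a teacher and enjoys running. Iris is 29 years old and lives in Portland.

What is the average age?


Sum=126, n=3, avg=42

42


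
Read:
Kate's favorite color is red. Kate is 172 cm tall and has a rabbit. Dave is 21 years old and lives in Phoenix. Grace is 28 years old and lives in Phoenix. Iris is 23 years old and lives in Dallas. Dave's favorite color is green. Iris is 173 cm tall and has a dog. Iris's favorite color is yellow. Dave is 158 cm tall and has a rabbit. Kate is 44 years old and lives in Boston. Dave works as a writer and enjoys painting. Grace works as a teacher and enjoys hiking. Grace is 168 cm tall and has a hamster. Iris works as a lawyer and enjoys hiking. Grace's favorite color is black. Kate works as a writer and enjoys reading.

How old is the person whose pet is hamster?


Person with pet=hamster is Grace, age 28

28


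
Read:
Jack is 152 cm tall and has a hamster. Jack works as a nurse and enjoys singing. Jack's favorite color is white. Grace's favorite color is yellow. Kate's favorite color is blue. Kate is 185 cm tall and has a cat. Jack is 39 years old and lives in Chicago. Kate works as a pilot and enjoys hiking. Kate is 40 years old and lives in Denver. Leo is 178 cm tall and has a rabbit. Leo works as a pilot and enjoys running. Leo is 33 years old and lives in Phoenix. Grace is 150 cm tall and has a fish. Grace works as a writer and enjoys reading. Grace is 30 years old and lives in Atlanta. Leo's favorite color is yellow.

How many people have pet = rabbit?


Count: 1

1


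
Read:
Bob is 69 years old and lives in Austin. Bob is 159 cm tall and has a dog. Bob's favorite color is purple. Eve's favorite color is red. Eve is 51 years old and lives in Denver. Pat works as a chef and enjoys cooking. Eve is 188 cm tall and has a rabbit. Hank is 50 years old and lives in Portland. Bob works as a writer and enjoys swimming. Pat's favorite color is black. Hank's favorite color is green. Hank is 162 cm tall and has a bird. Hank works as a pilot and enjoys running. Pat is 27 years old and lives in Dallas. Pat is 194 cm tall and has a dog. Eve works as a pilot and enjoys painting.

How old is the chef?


The chef is Pat, age 27

27


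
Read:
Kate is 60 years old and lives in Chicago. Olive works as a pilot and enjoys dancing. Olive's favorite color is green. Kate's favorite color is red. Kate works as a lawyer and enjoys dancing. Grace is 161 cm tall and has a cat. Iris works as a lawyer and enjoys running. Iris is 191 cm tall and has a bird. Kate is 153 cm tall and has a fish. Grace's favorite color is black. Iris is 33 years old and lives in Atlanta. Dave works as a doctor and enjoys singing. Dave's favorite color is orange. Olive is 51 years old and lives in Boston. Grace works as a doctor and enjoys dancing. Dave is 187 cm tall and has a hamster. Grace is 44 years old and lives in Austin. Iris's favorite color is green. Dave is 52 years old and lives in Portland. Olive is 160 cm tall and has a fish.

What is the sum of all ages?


52+33+60+51+44 = 240

240
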